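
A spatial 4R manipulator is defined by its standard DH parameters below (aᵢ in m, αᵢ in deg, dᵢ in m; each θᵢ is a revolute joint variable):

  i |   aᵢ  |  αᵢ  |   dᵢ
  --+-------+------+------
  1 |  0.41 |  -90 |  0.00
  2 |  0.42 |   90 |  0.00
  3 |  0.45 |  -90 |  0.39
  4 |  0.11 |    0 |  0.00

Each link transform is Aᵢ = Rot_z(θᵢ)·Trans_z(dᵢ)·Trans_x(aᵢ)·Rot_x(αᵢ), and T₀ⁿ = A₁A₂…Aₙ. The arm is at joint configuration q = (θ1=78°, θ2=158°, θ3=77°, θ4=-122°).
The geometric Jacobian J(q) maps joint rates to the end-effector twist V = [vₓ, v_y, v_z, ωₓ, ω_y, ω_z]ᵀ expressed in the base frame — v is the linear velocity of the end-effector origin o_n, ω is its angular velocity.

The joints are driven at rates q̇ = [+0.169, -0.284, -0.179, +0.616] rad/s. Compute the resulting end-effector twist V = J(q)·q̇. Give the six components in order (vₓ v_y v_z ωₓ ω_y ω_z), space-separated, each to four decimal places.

o_n = [-0.3484, 0.1967, -0.6384]
J₁: ẑ×o_n = [-0.1967, -0.3484, 0.0000], ω = ẑ
J2: z=[-0.9781, 0.2079, 0.0000] o=[0.0852, 0.4010, 0.0000] → [-0.1327, -0.6245, 0.2901, -0.9781, 0.2079, 0.0000]
J3: z=[0.0779, 0.3664, -0.9272] o=[0.0043, 0.0201, -0.1573] → [-0.0126, 0.3645, 0.1430, 0.0779, 0.3664, -0.9272]
J4: z=[-0.0322, 0.9304, 0.3650] o=[-0.4137, 0.1624, -0.5569] → [-0.0884, 0.0212, -0.0619, -0.0322, 0.9304, 0.3650]
V = J·q̇ = [-0.0477, 0.0663, -0.1461, 0.2440, 0.4485, 0.5598]

-0.0477 0.0663 -0.1461 0.2440 0.4485 0.5598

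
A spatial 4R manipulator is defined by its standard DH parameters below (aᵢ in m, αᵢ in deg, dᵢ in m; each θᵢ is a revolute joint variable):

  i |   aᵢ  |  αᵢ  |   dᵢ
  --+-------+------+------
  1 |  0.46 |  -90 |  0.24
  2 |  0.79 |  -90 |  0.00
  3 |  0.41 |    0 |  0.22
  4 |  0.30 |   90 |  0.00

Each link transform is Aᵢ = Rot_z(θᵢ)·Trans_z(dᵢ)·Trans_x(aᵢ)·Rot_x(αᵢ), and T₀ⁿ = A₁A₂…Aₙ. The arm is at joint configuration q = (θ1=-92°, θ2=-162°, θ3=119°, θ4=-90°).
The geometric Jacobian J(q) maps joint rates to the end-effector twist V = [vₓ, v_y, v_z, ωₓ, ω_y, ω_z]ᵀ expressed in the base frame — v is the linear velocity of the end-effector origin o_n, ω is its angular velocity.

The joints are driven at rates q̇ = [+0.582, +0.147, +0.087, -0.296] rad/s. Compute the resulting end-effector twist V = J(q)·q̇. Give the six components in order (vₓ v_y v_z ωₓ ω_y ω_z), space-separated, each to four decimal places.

o_n = [-0.4938, 0.3013, 0.7130]
J₁: ẑ×o_n = [-0.3013, -0.4938, 0.0000], ω = ẑ
J2: z=[0.9994, -0.0349, 0.0000] o=[-0.0161, -0.4597, 0.2400] → [-0.0165, -0.4727, 0.7439, 0.9994, -0.0349, 0.0000]
J3: z=[-0.0108, -0.3088, 0.9511] o=[0.0102, 0.2912, 0.4841] → [-0.0803, -0.4769, -0.1558, -0.0108, -0.3088, 0.9511]
J4: z=[-0.0108, -0.3088, 0.9511] o=[-0.3572, 0.0468, 0.6319] → [-0.2671, -0.1291, -0.0449, -0.0108, -0.3088, 0.9511]
V = J·q̇ = [-0.1057, -0.3602, 0.1091, 0.1492, 0.0594, 0.3832]

-0.1057 -0.3602 0.1091 0.1492 0.0594 0.3832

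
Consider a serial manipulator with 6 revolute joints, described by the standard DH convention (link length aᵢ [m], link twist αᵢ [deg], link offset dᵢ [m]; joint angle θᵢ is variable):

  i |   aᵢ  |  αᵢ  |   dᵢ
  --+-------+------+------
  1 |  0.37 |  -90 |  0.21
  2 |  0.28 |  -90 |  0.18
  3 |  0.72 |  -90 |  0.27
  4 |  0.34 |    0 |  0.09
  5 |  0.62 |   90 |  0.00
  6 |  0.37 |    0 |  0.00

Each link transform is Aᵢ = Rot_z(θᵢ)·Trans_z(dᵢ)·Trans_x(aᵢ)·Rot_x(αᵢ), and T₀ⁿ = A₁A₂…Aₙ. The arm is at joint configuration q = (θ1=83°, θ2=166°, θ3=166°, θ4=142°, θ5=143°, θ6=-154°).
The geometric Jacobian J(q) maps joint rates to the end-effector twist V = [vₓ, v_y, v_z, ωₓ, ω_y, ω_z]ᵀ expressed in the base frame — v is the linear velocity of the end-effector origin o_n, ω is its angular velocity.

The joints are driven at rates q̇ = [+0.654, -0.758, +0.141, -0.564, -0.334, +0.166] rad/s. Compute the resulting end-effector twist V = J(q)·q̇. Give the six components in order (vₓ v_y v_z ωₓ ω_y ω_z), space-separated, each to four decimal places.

o_n = [0.0776, 0.4894, 0.5899]
J₁: ẑ×o_n = [-0.4894, 0.0776, 0.0000], ω = ẑ
J2: z=[-0.9925, 0.1219, 0.0000] o=[0.0451, 0.3672, 0.2100] → [0.0463, 0.3771, -0.1252, -0.9925, 0.1219, 0.0000]
J3: z=[-0.0295, -0.2401, 0.9703] o=[-0.1667, 0.1195, 0.1423] → [-0.4663, 0.2503, 0.0478, -0.0295, -0.2401, 0.9703]
J4: z=[-0.9345, 0.3512, 0.0585] o=[0.0809, 0.7063, 0.5733] → [0.0185, 0.0154, 0.2038, -0.9345, 0.3512, 0.0585]
J5: z=[-0.9345, 0.3512, 0.0585] o=[-0.0921, 0.5457, 0.3125] → [0.1007, 0.2691, -0.0070, -0.9345, 0.3512, 0.0585]
J6: z=[-0.3504, -0.9363, 0.0244] o=[-0.0529, 0.5471, 0.9313] → [0.3210, -0.1164, 0.1424, -0.3504, -0.9363, 0.0244]
V = J·q̇ = [-0.4117, -0.3176, 0.0127, 1.5292, -0.5971, 0.7423]

-0.4117 -0.3176 0.0127 1.5292 -0.5971 0.7423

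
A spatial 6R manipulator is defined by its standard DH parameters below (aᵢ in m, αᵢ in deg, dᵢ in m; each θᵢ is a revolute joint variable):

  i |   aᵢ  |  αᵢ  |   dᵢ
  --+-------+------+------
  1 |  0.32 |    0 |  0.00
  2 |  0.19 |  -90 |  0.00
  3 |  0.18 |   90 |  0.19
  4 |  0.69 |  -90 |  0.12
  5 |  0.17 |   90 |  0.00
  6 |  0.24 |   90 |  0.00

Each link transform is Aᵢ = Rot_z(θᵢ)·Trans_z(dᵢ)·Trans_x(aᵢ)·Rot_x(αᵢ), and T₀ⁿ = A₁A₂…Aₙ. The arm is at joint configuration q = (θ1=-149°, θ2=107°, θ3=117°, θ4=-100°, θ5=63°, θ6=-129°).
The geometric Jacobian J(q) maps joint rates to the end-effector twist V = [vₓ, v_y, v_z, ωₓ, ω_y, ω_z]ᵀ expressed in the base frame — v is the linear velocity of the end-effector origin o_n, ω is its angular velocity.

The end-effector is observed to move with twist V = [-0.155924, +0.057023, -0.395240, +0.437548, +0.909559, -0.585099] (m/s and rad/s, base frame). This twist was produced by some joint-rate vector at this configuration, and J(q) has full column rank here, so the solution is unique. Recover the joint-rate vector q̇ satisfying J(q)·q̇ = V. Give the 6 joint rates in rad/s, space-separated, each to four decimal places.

-0.2580 0.1210 0.3760 0.2950 0.4170 -0.7580

o_n = [-0.3342, -0.7374, 0.0646]
J₁: ẑ×o_n = [0.7374, -0.3342, 0.0000], ω = ẑ
J2: z=[0.0000, 0.0000, 1.0000] o=[-0.2743, -0.1648, 0.0000] → [0.5726, -0.0599, 0.0000, 0.0000, 0.0000, 1.0000]
J3: z=[0.6691, 0.7431, 0.0000] o=[-0.1331, -0.2919, 0.0000] → [0.0480, -0.0432, -0.1486, 0.6691, 0.7431, 0.0000]
J4: z=[0.6621, -0.5962, -0.4540] o=[-0.0667, -0.0961, -0.1604] → [-0.4253, -0.0275, -0.5842, 0.6621, -0.5962, -0.4540]
J5: z=[-0.4484, 0.1701, -0.8775] o=[-0.4015, -0.7090, -0.1081] → [0.0044, 0.0184, 0.0013, -0.4484, 0.1701, -0.8775]
J6: z=[-0.2343, -0.9698, -0.0682] o=[-0.5481, -0.6792, -0.0274] → [-0.0931, 0.0069, 0.2211, -0.2343, -0.9698, -0.0682]
q̇ = J⁺·V = [-0.2580, 0.1210, 0.3760, 0.2950, 0.4170, -0.7580]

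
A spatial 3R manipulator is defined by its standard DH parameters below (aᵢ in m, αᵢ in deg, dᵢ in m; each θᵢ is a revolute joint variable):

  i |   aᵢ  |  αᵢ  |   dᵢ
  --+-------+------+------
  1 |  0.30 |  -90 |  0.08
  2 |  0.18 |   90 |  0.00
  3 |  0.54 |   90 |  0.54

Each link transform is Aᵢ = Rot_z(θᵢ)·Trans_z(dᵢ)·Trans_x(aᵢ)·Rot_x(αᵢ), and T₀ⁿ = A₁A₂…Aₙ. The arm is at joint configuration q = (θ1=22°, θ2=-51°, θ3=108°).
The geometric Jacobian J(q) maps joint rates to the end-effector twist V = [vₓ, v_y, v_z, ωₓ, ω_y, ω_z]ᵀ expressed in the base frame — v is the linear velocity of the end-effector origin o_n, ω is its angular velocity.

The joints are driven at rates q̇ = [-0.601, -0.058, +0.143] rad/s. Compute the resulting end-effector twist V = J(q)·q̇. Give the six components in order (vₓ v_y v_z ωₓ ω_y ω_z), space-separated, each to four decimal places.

o_n = [-0.2957, 0.4344, 0.4300]
J₁: ẑ×o_n = [-0.4344, -0.2957, 0.0000], ω = ẑ
J2: z=[-0.3746, 0.9272, 0.0000] o=[0.2782, 0.1124, 0.0800] → [0.3245, 0.1311, 0.4114, -0.3746, 0.9272, 0.0000]
J3: z=[-0.7206, -0.2911, 0.6293] o=[0.3832, 0.1548, 0.2199] → [-0.2372, -0.2758, -0.3991, -0.7206, -0.2911, 0.6293]
V = J·q̇ = [0.2084, 0.1307, -0.0809, -0.0813, -0.0954, -0.5110]

0.2084 0.1307 -0.0809 -0.0813 -0.0954 -0.5110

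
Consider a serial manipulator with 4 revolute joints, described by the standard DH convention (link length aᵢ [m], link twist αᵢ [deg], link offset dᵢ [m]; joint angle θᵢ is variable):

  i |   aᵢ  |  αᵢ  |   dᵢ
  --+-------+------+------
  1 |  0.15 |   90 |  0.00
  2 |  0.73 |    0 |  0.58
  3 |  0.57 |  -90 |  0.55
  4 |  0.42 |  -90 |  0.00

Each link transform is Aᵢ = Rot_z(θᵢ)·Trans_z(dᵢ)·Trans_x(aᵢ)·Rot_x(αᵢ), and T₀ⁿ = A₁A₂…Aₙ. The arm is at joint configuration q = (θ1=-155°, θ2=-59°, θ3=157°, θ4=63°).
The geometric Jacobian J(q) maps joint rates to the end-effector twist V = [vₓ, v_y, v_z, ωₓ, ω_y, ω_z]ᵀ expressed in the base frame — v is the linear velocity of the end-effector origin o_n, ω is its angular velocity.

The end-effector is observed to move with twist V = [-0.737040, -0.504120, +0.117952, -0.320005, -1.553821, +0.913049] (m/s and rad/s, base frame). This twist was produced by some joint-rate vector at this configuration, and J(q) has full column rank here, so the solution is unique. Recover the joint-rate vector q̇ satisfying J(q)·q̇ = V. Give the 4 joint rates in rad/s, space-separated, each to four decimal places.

o_n = [-0.7002, 0.5074, 0.1275]
J₁: ẑ×o_n = [-0.5074, -0.7002, 0.0000], ω = ẑ
J2: z=[-0.4226, 0.9063, 0.0000] o=[-0.1359, -0.0634, 0.0000] → [0.1156, 0.0539, 0.2701, -0.4226, 0.9063, 0.0000]
J3: z=[-0.4226, 0.9063, 0.0000] o=[-0.7218, 0.3034, -0.6257] → [0.6827, 0.3183, -0.1059, -0.4226, 0.9063, 0.0000]
J4: z=[0.8975, 0.4185, -0.1392] o=[-0.8824, 0.8354, -0.0613] → [0.0334, -0.1948, -0.3706, 0.8975, 0.4185, -0.1392]
q̇ = J⁺·V = [0.7800, -0.9870, -0.2860, -0.9560]

0.7800 -0.9870 -0.2860 -0.9560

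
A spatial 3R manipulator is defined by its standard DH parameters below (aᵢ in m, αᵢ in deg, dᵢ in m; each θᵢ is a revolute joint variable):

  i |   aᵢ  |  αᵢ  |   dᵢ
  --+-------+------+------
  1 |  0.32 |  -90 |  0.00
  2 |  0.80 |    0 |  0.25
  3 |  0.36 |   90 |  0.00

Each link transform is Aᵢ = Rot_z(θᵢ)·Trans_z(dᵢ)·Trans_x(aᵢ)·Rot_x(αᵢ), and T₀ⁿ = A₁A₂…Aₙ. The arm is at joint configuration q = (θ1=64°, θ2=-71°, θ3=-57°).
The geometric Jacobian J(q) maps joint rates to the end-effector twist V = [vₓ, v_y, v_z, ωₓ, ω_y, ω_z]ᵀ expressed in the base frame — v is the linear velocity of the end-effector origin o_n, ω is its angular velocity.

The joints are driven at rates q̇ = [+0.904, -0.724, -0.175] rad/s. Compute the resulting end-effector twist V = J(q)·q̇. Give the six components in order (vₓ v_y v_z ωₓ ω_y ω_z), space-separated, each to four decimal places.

o_n = [-0.0674, 0.4321, 1.0401]
J₁: ẑ×o_n = [-0.4321, -0.0674, 0.0000], ω = ẑ
J2: z=[-0.8988, 0.4384, 0.0000] o=[0.1403, 0.2876, 0.0000] → [0.4559, 0.9348, -0.0388, -0.8988, 0.4384, 0.0000]
J3: z=[-0.8988, 0.4384, 0.0000] o=[0.0298, 0.6313, 0.7564] → [0.1244, 0.2550, 0.2216, -0.8988, 0.4384, 0.0000]
V = J·q̇ = [-0.7425, -0.7824, -0.0107, 0.8080, -0.3941, 0.9040]

-0.7425 -0.7824 -0.0107 0.8080 -0.3941 0.9040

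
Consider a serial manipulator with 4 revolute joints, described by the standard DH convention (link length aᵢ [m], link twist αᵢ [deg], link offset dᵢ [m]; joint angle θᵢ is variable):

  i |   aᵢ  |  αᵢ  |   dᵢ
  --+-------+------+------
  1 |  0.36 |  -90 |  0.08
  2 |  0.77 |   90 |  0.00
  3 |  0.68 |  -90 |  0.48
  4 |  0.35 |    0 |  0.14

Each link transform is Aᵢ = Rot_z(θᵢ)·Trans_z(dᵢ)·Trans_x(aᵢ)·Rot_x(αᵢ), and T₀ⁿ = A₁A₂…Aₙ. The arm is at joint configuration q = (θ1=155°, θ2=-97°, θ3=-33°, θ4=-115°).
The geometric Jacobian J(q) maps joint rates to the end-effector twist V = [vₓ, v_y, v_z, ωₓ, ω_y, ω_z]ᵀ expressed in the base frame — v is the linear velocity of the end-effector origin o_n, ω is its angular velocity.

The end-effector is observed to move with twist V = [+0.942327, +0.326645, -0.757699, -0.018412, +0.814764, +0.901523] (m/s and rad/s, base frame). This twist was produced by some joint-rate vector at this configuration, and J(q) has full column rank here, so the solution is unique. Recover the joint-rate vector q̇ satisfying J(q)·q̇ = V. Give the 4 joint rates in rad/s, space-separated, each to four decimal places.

0.8550 -0.7340 -0.3640 0.0040

o_n = [0.6065, -0.0926, 1.2657]
J₁: ẑ×o_n = [0.0926, 0.6065, -0.0000], ω = ẑ
J2: z=[-0.4226, -0.9063, 0.0000] o=[-0.3263, 0.1521, 0.0800] → [-1.0746, 0.5011, 0.9488, -0.4226, -0.9063, 0.0000]
J3: z=[0.8996, -0.4195, -0.1219] o=[-0.2412, 0.1125, 0.8443] → [-0.2018, -0.4824, 0.1711, 0.8996, -0.4195, -0.1219]
J4: z=[-0.2943, -0.7881, 0.5406] o=[0.4101, 0.2174, 1.3518] → [0.2355, 0.0808, 0.2460, -0.2943, -0.7881, 0.5406]
q̇ = J⁺·V = [0.8550, -0.7340, -0.3640, 0.0040]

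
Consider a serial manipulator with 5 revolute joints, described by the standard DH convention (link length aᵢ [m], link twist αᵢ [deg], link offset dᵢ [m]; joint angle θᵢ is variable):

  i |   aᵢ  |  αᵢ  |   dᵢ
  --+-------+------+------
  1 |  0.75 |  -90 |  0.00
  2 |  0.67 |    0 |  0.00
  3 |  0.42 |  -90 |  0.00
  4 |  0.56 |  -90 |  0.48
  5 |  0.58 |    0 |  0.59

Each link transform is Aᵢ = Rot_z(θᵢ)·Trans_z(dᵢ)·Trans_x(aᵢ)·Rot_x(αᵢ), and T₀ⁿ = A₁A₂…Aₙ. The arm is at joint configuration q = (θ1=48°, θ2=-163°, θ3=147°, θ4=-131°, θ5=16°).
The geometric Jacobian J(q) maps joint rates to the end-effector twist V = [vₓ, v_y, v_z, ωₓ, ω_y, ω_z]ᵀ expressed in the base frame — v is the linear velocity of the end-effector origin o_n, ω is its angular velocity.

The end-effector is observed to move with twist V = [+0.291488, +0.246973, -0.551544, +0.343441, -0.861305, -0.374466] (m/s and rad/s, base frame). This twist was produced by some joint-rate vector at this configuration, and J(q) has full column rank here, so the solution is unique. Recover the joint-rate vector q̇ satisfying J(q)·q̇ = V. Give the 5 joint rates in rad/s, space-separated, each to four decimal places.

o_n = [-0.6973, 1.0645, -0.0754]
J₁: ẑ×o_n = [-1.0645, -0.6973, 0.0000], ω = ẑ
J2: z=[-0.7431, 0.6691, 0.0000] o=[0.5018, 0.5574, 0.0000] → [-0.0505, -0.0561, 0.4255, -0.7431, 0.6691, 0.0000]
J3: z=[-0.7431, 0.6691, 0.0000] o=[0.0731, 0.0812, 0.1959] → [-0.1815, -0.2016, -0.2152, -0.7431, 0.6691, 0.0000]
J4: z=[0.1844, 0.2048, -0.9613] o=[0.3433, 0.3812, 0.3117] → [0.5775, 1.0716, 0.3392, 0.1844, 0.2048, -0.9613]
J5: z=[-0.0021, 0.9781, 0.2080] o=[-0.1186, 0.4999, -0.2510] → [0.0543, -0.1200, 0.5648, -0.0021, 0.9781, 0.2080]
q̇ = J⁺·V = [-0.3130, -0.5110, 0.0370, -0.0540, -0.5450]

-0.3130 -0.5110 0.0370 -0.0540 -0.5450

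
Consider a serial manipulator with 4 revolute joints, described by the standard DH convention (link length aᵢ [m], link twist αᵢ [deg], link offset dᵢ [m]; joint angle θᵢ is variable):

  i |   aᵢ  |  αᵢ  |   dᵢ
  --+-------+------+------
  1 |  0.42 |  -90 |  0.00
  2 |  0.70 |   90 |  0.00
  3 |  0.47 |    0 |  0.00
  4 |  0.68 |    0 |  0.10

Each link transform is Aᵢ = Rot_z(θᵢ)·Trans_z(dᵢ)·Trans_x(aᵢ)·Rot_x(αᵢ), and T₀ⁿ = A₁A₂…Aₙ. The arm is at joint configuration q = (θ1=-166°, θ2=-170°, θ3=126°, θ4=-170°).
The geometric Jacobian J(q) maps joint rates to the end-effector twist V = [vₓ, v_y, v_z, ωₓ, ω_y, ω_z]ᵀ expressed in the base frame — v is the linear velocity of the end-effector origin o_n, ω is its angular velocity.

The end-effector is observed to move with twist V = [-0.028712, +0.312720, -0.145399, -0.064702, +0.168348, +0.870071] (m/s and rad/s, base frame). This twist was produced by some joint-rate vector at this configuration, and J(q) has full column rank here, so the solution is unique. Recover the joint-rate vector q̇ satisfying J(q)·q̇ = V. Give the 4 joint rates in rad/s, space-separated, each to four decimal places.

o_n = [0.4594, 0.2095, 0.0600]
J₁: ẑ×o_n = [-0.2095, 0.4594, 0.0000], ω = ẑ
J2: z=[0.2419, -0.9703, 0.0000] o=[-0.4075, -0.1016, 0.0000] → [-0.0583, -0.0145, 0.9164, 0.2419, -0.9703, 0.0000]
J3: z=[0.1685, 0.0420, -0.9848] o=[0.2614, 0.0652, 0.1216] → [0.1395, -0.1846, 0.0160, 0.1685, 0.0420, -0.9848]
J4: z=[0.1685, 0.0420, -0.9848] o=[0.0894, -0.3696, 0.0736] → [0.5697, -0.3621, 0.0820, 0.1685, 0.0420, -0.9848]
q̇ = J⁺·V = [0.7450, -0.1790, -0.4400, 0.3130]

0.7450 -0.1790 -0.4400 0.3130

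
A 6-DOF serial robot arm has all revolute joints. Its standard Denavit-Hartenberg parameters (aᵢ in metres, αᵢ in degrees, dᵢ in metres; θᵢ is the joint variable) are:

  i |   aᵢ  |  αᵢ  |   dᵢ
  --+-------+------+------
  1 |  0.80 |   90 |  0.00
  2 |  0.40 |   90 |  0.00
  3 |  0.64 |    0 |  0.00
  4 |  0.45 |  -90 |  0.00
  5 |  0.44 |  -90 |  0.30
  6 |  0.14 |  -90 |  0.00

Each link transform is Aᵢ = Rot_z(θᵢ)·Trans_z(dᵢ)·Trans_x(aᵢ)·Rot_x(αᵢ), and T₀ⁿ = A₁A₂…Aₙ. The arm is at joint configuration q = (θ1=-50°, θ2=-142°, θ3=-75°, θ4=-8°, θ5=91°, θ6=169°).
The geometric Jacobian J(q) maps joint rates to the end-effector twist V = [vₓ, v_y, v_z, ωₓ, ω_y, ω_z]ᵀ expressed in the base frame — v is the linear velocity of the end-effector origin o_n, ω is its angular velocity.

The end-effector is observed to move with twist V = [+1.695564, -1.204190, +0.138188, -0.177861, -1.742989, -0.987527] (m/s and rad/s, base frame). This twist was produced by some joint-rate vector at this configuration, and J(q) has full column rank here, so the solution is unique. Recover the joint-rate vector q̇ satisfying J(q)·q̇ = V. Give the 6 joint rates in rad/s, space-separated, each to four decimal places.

-0.6020 0.8520 -0.9440 -0.1200 -0.6700 0.4900

o_n = [0.9688, 0.4421, -0.7870]
J₁: ẑ×o_n = [-0.4421, 0.9688, 0.0000], ω = ẑ
J2: z=[-0.7660, -0.6428, 0.0000] o=[0.5142, -0.6128, 0.0000] → [0.5059, -0.6029, -0.5159, -0.7660, -0.6428, 0.0000]
J3: z=[-0.3957, 0.4716, 0.7880] o=[0.3116, -0.3714, -0.2463] → [-0.8960, 0.3039, -0.6318, -0.3957, 0.4716, 0.7880]
J4: z=[-0.3957, 0.4716, 0.7880] o=[0.7013, 0.1260, -0.3482] → [-0.4560, 0.0372, -0.2513, -0.3957, 0.4716, 0.7880]
J5: z=[-0.5961, 0.5208, -0.6111] o=[1.0157, 0.4462, -0.3820] → [-0.2134, -0.2128, 0.0269, -0.5961, 0.5208, -0.6111]
J6: z=[-0.7054, -0.7032, 0.0888] o=[1.0056, 0.3895, -0.9114] → [-0.0922, 0.0845, -0.0630, -0.7054, -0.7032, 0.0888]
q̇ = J⁺·V = [-0.6020, 0.8520, -0.9440, -0.1200, -0.6700, 0.4900]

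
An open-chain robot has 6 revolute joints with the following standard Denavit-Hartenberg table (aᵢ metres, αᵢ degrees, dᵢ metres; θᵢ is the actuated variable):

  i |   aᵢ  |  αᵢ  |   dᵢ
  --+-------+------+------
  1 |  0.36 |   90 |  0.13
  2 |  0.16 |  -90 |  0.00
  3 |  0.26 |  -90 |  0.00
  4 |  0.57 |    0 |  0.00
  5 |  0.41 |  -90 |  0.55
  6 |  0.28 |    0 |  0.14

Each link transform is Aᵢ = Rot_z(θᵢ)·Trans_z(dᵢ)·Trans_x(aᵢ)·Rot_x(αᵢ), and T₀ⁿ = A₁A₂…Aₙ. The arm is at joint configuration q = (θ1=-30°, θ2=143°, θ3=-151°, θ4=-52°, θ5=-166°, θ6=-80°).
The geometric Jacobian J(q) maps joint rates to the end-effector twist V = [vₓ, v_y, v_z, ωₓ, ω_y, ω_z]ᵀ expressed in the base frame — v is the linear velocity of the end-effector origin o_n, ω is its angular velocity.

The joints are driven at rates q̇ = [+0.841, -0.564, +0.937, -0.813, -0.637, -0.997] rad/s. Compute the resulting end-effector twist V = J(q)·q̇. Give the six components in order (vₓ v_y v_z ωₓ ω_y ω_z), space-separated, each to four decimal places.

o_n = [-0.5221, -0.6239, 0.1599]
J₁: ẑ×o_n = [0.6239, -0.5221, 0.0000], ω = ẑ
J2: z=[-0.5000, -0.8660, 0.0000] o=[0.3118, -0.1800, 0.1300] → [-0.0259, 0.0150, -0.5002, -0.5000, -0.8660, 0.0000]
J3: z=[-0.5212, 0.3009, -0.7986] o=[0.2011, -0.1161, 0.2263] → [-0.4255, 0.5430, 0.4823, -0.5212, 0.3009, -0.7986]
J4: z=[-0.7726, -0.5638, 0.2918] o=[0.2954, -0.3161, 0.0894] → [0.0501, -0.1841, -0.2231, -0.7726, -0.5638, 0.2918]
J5: z=[-0.7726, -0.5638, 0.2918] o=[0.1885, -0.4508, -0.4540] → [-0.2956, 0.2670, -0.2669, -0.7726, -0.5638, 0.2918]
J6: z=[-0.6339, 0.7106, -0.3053] o=[-0.2220, -0.5884, 0.0781] → [0.0473, 0.1435, 0.2358, -0.6339, 0.7106, -0.3053]
V = J·q̇ = [0.2411, -0.1022, 0.8503, 1.5459, 0.8795, -0.0260]

0.2411 -0.1022 0.8503 1.5459 0.8795 -0.0260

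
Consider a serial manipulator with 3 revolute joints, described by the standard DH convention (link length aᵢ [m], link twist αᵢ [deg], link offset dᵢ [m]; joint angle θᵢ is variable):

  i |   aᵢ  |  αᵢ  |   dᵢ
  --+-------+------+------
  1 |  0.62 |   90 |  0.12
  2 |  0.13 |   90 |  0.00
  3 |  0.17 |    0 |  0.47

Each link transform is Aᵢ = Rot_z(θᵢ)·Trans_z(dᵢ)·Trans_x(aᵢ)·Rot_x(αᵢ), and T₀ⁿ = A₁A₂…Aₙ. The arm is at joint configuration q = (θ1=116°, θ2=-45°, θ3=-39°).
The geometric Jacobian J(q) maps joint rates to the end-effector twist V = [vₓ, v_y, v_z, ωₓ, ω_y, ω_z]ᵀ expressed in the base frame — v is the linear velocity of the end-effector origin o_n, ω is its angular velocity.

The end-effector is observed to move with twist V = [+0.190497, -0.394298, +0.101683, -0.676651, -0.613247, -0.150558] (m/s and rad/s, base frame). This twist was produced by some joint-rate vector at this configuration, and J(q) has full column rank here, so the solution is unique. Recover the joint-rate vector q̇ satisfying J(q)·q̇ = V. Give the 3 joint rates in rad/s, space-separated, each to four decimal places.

o_n = [-0.3035, 0.3782, -0.3977]
J₁: ẑ×o_n = [-0.3782, -0.3035, 0.0000], ω = ẑ
J2: z=[0.8988, 0.4384, 0.0000] o=[-0.2718, 0.5573, 0.1200] → [-0.2269, 0.4653, -0.1470, 0.8988, 0.4384, 0.0000]
J3: z=[0.3100, -0.6355, -0.7071] o=[-0.3121, 0.6399, 0.0281] → [0.0856, 0.1259, -0.0756, 0.3100, -0.6355, -0.7071]
q̇ = J⁺·V = [0.1040, -0.8770, 0.3600]

0.1040 -0.8770 0.3600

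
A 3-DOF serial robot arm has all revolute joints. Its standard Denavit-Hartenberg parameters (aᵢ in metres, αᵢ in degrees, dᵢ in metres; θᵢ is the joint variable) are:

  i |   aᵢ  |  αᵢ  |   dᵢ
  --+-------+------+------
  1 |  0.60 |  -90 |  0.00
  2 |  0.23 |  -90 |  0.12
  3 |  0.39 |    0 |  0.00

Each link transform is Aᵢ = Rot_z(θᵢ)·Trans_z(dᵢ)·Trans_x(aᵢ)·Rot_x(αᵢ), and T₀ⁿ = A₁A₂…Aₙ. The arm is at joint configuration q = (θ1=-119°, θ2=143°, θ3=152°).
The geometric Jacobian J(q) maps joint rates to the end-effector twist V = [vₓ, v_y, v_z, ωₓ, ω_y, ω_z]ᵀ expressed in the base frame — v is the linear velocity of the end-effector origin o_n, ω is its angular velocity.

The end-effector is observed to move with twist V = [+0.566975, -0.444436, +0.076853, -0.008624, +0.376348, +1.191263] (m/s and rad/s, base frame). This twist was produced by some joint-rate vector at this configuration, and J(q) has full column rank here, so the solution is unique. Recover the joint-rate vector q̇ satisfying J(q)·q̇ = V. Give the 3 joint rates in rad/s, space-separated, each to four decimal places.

0.7600 -0.1900 0.5400

o_n = [-0.3903, -0.5741, 0.0688]
J₁: ẑ×o_n = [0.5741, -0.3903, 0.0000], ω = ẑ
J2: z=[0.8746, -0.4848, 0.0000] o=[-0.2909, -0.5248, 0.0000] → [-0.0334, -0.0602, -0.0913, 0.8746, -0.4848, 0.0000]
J3: z=[0.2918, 0.5264, 0.7986] o=[-0.0969, -0.4223, -0.1384] → [0.2303, -0.2948, 0.1102, 0.2918, 0.5264, 0.7986]
q̇ = J⁺·V = [0.7600, -0.1900, 0.5400]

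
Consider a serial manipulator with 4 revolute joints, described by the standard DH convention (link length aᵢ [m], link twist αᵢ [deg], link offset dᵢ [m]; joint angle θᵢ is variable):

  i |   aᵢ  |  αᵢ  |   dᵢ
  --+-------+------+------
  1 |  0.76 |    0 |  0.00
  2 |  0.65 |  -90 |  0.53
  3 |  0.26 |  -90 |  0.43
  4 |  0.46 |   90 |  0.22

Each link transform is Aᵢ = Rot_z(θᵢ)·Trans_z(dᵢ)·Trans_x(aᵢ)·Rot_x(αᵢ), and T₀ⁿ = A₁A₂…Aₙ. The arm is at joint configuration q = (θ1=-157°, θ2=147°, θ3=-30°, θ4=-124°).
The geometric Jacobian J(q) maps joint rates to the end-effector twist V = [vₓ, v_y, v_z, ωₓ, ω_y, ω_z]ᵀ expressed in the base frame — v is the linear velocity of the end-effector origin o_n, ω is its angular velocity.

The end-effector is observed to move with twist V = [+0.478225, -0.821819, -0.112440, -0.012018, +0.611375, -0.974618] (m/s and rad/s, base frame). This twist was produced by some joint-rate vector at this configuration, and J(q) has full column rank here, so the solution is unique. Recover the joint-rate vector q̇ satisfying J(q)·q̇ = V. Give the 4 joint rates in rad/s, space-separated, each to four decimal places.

o_n = [0.1921, 0.3697, 0.3409]
J₁: ẑ×o_n = [-0.3697, 0.1921, 0.0000], ω = ẑ
J2: z=[0.0000, 0.0000, 1.0000] o=[-0.6996, -0.2970, 0.0000] → [-0.6666, 0.8917, 0.0000, 0.0000, 0.0000, 1.0000]
J3: z=[0.1736, 0.9848, 0.0000] o=[-0.0595, -0.4098, 0.5300] → [-0.1863, 0.0328, -0.1124, 0.1736, 0.9848, 0.0000]
J4: z=[0.4924, -0.0868, -0.8660] o=[0.2370, -0.0255, 0.6600] → [0.3699, 0.1960, 0.1907, 0.4924, -0.0868, -0.8660]
q̇ = J⁺·V = [-0.3660, -0.8130, 0.6000, -0.2360]

-0.3660 -0.8130 0.6000 -0.2360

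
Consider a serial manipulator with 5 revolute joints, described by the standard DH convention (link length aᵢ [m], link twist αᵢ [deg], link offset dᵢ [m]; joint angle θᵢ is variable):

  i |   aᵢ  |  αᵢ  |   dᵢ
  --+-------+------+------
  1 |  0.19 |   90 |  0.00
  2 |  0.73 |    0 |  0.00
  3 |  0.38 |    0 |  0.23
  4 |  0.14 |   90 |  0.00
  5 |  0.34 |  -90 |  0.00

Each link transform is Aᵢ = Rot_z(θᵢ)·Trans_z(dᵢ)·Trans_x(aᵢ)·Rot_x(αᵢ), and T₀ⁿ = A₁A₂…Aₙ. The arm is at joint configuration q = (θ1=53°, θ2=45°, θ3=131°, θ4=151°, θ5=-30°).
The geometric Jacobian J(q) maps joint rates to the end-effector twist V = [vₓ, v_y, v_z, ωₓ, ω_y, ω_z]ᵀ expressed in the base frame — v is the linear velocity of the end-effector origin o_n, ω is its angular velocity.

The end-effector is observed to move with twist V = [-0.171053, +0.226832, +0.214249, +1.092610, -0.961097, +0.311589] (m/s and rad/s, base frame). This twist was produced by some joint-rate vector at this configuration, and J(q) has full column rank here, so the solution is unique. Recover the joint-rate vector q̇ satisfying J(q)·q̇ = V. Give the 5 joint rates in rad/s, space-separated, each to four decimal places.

0.4810 0.5470 0.9780 -0.0740 0.2020

o_n = [0.4641, 0.5161, 0.3061]
J₁: ẑ×o_n = [-0.5161, 0.4641, 0.0000], ω = ẑ
J2: z=[0.7986, -0.6018, 0.0000] o=[0.1143, 0.1517, 0.0000] → [-0.1842, -0.2444, 0.5015, 0.7986, -0.6018, 0.0000]
J3: z=[0.7986, -0.6018, 0.0000] o=[0.4250, 0.5640, 0.5162] → [0.1264, 0.1678, -0.0147, 0.7986, -0.6018, 0.0000]
J4: z=[0.7986, -0.6018, 0.0000] o=[0.3805, 0.1228, 0.5427] → [0.1424, 0.1890, 0.3644, 0.7986, -0.6018, 0.0000]
J5: z=[-0.3278, -0.4350, -0.8387] o=[0.4512, 0.2166, 0.4664] → [0.3210, -0.0633, -0.0926, -0.3278, -0.4350, -0.8387]
q̇ = J⁺·V = [0.4810, 0.5470, 0.9780, -0.0740, 0.2020]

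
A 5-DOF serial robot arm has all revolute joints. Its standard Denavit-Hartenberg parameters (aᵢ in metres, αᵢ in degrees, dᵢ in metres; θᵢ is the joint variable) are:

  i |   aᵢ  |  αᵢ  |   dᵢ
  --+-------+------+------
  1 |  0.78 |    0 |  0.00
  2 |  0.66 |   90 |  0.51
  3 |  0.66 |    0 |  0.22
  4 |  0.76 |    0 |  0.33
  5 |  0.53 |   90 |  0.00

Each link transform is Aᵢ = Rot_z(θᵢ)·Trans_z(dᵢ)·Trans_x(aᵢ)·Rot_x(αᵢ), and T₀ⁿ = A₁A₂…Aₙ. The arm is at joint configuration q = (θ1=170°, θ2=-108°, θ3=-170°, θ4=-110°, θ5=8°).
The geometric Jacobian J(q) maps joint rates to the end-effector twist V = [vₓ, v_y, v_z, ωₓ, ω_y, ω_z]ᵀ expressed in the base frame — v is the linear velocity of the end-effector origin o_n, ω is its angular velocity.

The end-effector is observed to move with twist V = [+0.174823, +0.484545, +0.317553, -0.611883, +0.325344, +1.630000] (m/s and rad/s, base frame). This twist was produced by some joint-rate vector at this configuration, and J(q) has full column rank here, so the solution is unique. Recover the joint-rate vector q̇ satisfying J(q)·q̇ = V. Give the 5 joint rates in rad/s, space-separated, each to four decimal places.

0.7820 0.8480 -0.4760 0.6350 -0.8520

o_n = [-0.2072, 0.0189, 1.6735]
J₁: ẑ×o_n = [-0.0189, -0.2072, 0.0000], ω = ẑ
J2: z=[0.0000, 0.0000, 1.0000] o=[-0.7682, 0.1354, 0.0000] → [0.1165, 0.5610, -0.0000, 0.0000, 0.0000, 1.0000]
J3: z=[0.8829, -0.4695, 0.0000] o=[-0.4583, 0.7182, 0.5100] → [-0.5462, -1.0273, -0.4995, 0.8829, -0.4695, 0.0000]
J4: z=[0.8829, -0.4695, 0.0000] o=[-0.5692, 0.0410, 0.3954] → [-0.6000, -1.1285, 0.1505, 0.8829, -0.4695, 0.0000]
J5: z=[0.8829, -0.4695, 0.0000] o=[-0.2159, 0.0026, 1.1438] → [-0.2487, -0.4677, 0.0185, 0.8829, -0.4695, 0.0000]
q̇ = J⁺·V = [0.7820, 0.8480, -0.4760, 0.6350, -0.8520]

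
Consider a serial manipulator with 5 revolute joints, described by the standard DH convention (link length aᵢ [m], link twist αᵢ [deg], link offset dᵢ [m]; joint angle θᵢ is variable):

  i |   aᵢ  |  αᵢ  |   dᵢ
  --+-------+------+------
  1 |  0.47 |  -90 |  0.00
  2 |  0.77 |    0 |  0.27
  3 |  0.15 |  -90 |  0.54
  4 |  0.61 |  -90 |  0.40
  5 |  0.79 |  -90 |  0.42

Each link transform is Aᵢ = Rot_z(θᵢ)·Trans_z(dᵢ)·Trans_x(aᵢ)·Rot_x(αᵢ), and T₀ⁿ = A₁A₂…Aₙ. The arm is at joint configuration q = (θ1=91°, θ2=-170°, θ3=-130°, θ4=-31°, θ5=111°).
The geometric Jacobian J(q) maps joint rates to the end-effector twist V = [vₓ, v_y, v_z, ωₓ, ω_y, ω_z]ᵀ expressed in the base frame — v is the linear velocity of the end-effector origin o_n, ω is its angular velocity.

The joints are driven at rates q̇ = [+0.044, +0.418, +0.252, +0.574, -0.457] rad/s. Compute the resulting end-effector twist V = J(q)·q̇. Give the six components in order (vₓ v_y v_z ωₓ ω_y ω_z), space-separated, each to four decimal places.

0.0975 -0.0302 -0.1857 -1.0508 -0.6332 -0.0392

o_n = [-0.6240, 0.3164, -0.2574]
J₁: ẑ×o_n = [-0.3164, -0.6240, 0.0000], ω = ẑ
J2: z=[-0.9998, -0.0175, 0.0000] o=[-0.0082, 0.4699, 0.0000] → [0.0045, -0.2574, 0.1427, -0.9998, -0.0175, 0.0000]
J3: z=[-0.9998, -0.0175, 0.0000] o=[-0.2649, -0.2930, 0.1337] → [0.0068, -0.3911, -0.6156, -0.9998, -0.0175, 0.0000]
J4: z=[0.0151, -0.8659, -0.5000] o=[-0.8062, -0.2274, 0.0038] → [0.4981, -0.0871, 0.1660, 0.0151, -0.8659, -0.5000]
J5: z=[0.8525, 0.2724, -0.4460] o=[-1.1188, -0.3179, -0.6490] → [0.3896, -0.5546, 0.4059, 0.8525, 0.2724, -0.4460]
V = J·q̇ = [0.0975, -0.0302, -0.1857, -1.0508, -0.6332, -0.0392]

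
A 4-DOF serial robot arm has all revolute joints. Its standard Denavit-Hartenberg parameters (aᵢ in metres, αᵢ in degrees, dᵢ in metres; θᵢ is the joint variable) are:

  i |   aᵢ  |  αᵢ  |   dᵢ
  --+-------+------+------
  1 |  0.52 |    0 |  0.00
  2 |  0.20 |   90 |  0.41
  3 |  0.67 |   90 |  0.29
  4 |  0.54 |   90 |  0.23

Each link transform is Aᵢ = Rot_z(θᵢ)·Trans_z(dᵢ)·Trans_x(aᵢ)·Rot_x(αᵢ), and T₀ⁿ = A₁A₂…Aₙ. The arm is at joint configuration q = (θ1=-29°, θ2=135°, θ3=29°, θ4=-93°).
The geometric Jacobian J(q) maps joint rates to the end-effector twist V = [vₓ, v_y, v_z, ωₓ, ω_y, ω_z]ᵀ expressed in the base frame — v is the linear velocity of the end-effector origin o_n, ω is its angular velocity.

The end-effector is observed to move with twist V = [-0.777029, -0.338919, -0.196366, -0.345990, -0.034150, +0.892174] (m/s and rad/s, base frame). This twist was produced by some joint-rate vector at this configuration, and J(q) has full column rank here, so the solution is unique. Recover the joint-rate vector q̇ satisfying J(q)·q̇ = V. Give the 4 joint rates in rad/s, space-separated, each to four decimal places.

0.1100 0.8950 -0.3420 0.1290

o_n = [-0.0254, 0.5182, 0.5200]
J₁: ẑ×o_n = [-0.5182, -0.0254, 0.0000], ω = ẑ
J2: z=[0.0000, 0.0000, 1.0000] o=[0.4548, -0.2521, 0.0000] → [-0.7703, -0.4802, 0.0000, 0.0000, 0.0000, 1.0000]
J3: z=[0.9613, 0.2756, 0.0000] o=[0.3997, -0.0598, 0.4100] → [0.0303, -0.1057, 0.6728, 0.9613, 0.2756, 0.0000]
J4: z=[-0.1336, 0.4660, -0.8746] o=[0.5169, 0.5834, 0.7348] → [-0.1572, 0.4456, 0.2614, -0.1336, 0.4660, -0.8746]
q̇ = J⁺·V = [0.1100, 0.8950, -0.3420, 0.1290]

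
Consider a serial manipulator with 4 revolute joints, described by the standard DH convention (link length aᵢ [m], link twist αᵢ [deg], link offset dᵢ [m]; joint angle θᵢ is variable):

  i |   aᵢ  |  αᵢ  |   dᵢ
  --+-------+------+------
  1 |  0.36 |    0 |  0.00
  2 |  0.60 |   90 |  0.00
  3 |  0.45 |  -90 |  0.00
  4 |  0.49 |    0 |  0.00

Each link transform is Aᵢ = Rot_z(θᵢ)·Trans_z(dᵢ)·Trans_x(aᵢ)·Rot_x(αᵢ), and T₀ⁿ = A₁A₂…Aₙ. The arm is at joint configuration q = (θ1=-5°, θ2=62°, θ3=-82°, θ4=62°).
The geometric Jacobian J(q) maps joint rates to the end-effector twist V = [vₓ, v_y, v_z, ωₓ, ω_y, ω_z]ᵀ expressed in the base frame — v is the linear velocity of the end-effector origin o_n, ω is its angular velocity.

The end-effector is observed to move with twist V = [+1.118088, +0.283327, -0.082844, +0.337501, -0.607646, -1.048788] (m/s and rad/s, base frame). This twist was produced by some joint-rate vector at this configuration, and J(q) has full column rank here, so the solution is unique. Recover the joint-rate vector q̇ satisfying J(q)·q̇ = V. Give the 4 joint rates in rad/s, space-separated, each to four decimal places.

o_n = [0.3741, 0.7868, -0.6734]
J₁: ẑ×o_n = [-0.7868, 0.3741, 0.0000], ω = ẑ
J2: z=[0.0000, 0.0000, 1.0000] o=[0.3586, -0.0314, 0.0000] → [-0.8182, 0.0155, 0.0000, 0.0000, 0.0000, 1.0000]
J3: z=[0.8387, -0.5446, 0.0000] o=[0.6854, 0.4718, 0.0000] → [0.3668, 0.5648, 0.0946, 0.8387, -0.5446, 0.0000]
J4: z=[0.5393, 0.8305, 0.1392] o=[0.7195, 0.5244, -0.4456] → [-0.2257, 0.0748, 0.4284, 0.5393, 0.8305, 0.1392]
q̇ = J⁺·V = [-0.0650, -0.9380, 0.6140, -0.3290]

-0.0650 -0.9380 0.6140 -0.3290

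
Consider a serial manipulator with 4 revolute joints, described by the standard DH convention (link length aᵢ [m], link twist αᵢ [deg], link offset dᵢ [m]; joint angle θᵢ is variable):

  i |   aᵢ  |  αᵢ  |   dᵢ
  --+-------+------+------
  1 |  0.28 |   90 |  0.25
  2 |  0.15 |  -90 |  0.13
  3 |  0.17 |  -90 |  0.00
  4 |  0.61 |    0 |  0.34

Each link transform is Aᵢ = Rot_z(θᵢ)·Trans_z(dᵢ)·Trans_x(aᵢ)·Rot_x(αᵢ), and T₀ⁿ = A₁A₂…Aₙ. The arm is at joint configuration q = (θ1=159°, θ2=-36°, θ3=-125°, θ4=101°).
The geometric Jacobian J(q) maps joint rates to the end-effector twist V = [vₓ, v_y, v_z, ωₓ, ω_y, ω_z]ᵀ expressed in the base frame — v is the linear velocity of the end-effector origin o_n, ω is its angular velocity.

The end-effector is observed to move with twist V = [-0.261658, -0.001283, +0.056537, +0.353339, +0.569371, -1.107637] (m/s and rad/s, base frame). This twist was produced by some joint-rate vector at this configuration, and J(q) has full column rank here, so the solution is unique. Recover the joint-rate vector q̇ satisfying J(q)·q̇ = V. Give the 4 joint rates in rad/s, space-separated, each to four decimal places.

0.0160 0.2670 -0.9830 0.6820

o_n = [-0.1010, 0.4340, -0.4682]
J₁: ẑ×o_n = [-0.4340, -0.1010, 0.0000], ω = ẑ
J2: z=[0.3584, 0.9336, 0.0000] o=[-0.2614, 0.1003, 0.2500] → [-0.6705, 0.2574, -0.0302, 0.3584, 0.9336, 0.0000]
J3: z=[-0.5487, 0.2106, 0.8090] o=[-0.3281, 0.2652, 0.1618] → [-0.2692, -0.1620, -0.1404, -0.5487, 0.2106, 0.8090]
J4: z=[-0.4131, 0.7730, -0.4815] o=[-0.2046, 0.3669, 0.2191] → [-0.4991, -0.3338, -0.1077, -0.4131, 0.7730, -0.4815]
q̇ = J⁺·V = [0.0160, 0.2670, -0.9830, 0.6820]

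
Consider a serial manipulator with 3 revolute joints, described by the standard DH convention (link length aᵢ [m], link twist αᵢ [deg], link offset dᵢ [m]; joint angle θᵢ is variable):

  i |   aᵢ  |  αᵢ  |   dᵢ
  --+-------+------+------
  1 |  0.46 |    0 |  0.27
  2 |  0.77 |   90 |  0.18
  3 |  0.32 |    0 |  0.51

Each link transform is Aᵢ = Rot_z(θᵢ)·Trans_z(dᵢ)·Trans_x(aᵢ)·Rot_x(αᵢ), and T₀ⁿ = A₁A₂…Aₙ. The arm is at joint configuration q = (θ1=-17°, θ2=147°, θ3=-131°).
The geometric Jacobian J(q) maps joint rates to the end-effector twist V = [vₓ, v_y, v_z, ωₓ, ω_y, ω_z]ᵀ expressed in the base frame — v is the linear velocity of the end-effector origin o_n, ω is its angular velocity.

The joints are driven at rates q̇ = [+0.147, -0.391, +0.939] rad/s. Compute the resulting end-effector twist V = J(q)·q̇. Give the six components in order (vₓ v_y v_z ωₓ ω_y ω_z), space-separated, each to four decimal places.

o_n = [0.4706, 0.6224, 0.2085]
J₁: ẑ×o_n = [-0.6224, 0.4706, 0.0000], ω = ẑ
J2: z=[0.0000, 0.0000, 1.0000] o=[0.4399, -0.1345, 0.2700] → [-0.7569, 0.0307, 0.0000, 0.0000, 0.0000, 1.0000]
J3: z=[0.7660, 0.6428, 0.0000] o=[-0.0550, 0.4554, 0.4500] → [-0.1552, 0.1850, -0.2099, 0.7660, 0.6428, 0.0000]
V = J·q̇ = [0.0587, 0.2309, -0.1971, 0.7193, 0.6036, -0.2440]

0.0587 0.2309 -0.1971 0.7193 0.6036 -0.2440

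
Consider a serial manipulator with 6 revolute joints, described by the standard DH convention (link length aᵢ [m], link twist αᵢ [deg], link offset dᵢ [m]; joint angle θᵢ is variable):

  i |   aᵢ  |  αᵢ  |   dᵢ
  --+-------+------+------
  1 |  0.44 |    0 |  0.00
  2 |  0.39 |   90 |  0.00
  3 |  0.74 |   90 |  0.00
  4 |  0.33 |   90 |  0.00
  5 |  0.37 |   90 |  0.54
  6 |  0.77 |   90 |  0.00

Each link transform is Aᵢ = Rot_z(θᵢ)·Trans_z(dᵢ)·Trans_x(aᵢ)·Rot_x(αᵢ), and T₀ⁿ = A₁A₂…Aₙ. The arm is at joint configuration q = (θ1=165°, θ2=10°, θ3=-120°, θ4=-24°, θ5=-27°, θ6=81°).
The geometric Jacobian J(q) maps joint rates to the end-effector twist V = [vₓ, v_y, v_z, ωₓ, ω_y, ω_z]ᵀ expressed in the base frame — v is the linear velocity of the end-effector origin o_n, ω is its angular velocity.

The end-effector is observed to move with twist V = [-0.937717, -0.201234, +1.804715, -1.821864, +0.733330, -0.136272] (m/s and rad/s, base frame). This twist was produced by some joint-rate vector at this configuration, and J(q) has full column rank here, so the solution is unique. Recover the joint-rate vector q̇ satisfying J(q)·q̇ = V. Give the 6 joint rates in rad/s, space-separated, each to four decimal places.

0.4340 -0.1550 0.8270 -0.9990 0.4690 0.9380

o_n = [-0.6822, -1.3694, -0.9009]
J₁: ẑ×o_n = [1.3694, -0.6822, 0.0000], ω = ẑ
J2: z=[0.0000, 0.0000, 1.0000] o=[-0.4250, 0.1139, 0.0000] → [1.4833, -0.2572, 0.0000, 0.0000, 0.0000, 1.0000]
J3: z=[0.0872, 0.9962, 0.0000] o=[-0.8135, 0.1479, 0.0000] → [-0.8975, 0.0785, -0.2630, 0.0872, 0.9962, 0.0000]
J4: z=[0.8627, -0.0755, 0.5000] o=[-0.4449, 0.1156, -0.6409] → [0.7621, 0.1057, -1.2991, 0.8627, -0.0755, 0.5000]
J5: z=[-0.2822, -0.8923, 0.3522] o=[-0.3065, -0.0312, -0.9019] → [0.4704, -0.1321, 0.0423, -0.2822, -0.8923, 0.3522]
J6: z=[-0.9592, 0.2693, -0.0863] o=[-0.4655, -0.6471, -1.0565] → [-0.0204, 0.1680, 0.7512, -0.9592, 0.2693, -0.0863]
q̇ = J⁺·V = [0.4340, -0.1550, 0.8270, -0.9990, 0.4690, 0.9380]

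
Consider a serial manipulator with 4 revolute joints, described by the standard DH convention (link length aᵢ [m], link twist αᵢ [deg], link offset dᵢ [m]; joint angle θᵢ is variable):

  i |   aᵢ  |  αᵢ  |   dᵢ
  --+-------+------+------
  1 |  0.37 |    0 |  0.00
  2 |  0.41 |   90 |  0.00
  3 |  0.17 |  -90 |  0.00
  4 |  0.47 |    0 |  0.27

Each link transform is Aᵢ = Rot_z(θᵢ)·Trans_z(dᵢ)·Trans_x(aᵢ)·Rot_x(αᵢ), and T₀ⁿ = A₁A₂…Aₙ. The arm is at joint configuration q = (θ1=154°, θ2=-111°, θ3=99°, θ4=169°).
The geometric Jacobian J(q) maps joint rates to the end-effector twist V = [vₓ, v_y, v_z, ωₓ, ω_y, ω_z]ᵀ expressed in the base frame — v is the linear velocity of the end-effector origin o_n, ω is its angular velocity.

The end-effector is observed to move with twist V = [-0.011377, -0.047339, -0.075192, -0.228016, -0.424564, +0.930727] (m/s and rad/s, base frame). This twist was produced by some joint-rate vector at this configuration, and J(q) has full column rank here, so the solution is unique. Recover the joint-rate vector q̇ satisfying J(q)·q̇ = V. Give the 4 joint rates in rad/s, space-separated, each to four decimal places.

0.0240 0.9790 0.1550 0.4620

o_n = [-0.2556, 0.3566, -0.3300]
J₁: ẑ×o_n = [-0.3566, -0.2556, 0.0000], ω = ẑ
J2: z=[0.0000, 0.0000, 1.0000] o=[-0.3326, 0.1622, 0.0000] → [-0.1944, 0.0770, 0.0000, 0.0000, 0.0000, 1.0000]
J3: z=[0.6820, -0.7314, 0.0000] o=[-0.0327, 0.4418, 0.0000] → [0.2414, 0.2251, -0.2211, 0.6820, -0.7314, 0.0000]
J4: z=[-0.7223, -0.6736, -0.1564] o=[-0.0521, 0.4237, 0.1679] → [0.3249, -0.3279, -0.0886, -0.7223, -0.6736, -0.1564]
q̇ = J⁺·V = [0.0240, 0.9790, 0.1550, 0.4620]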